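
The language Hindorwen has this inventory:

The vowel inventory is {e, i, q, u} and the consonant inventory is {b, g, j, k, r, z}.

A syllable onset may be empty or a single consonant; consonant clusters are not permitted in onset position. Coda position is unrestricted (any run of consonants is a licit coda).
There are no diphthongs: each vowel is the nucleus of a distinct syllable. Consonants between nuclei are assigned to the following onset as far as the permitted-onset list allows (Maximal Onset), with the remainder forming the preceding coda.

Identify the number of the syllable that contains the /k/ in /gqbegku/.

3

The vowels are q, e, u — 3 nuclei, so 3 syllables.
/q…e/ gap (V1→V2): just /b/ — single C goes to the following onset.
/e…u/ gap (V2→V3): cluster /gk/ — the longest permitted-onset suffix is /k/; onset = /k/, preceding coda = /g/.
Syllabification: gq.beg.ku.
The /k/ is in the onset of syllable 3 (/ku/).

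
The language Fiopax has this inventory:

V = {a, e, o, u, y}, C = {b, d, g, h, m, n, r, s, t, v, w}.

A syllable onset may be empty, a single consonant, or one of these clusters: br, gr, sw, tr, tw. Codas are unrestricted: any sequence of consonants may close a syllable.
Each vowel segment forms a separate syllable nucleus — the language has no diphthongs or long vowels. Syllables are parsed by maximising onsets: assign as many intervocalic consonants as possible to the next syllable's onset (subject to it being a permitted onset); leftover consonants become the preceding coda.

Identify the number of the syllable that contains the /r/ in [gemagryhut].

Nuclei (vowels): e, a, y, u → 4 syllables.
/e…a/ gap (V1→V2): just /m/ — single C goes to the following onset.
/a…y/ gap (V2→V3): /gr/ is a licit onset in full, so it all attaches to the next syllable.
/y…u/ gap (V3→V4): /h/ → onset of the next syllable (single consonants are always licit onsets).
Putting it together: ge.ma.gry.hut.
The /r/ is in the onset of syllable 3 (/gry/).

3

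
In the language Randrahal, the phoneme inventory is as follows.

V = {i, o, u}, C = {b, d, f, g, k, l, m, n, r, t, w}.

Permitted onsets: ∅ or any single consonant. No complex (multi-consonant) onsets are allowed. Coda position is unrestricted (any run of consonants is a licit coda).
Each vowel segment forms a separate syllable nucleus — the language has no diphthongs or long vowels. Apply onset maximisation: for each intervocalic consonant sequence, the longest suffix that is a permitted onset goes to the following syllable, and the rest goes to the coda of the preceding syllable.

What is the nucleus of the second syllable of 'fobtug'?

Nuclei (vowels): o, u → 2 syllables.
The second nucleus (vowel 2 from the left) is /u/.

u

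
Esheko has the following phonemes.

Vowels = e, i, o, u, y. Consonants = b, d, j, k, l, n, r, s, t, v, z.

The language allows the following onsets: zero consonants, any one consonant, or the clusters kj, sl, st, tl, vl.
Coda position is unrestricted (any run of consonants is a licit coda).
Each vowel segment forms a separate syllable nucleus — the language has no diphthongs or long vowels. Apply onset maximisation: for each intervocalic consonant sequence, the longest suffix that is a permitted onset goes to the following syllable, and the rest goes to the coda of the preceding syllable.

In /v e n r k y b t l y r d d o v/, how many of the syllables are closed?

Nuclei (vowels): e, y, y, o → 4 syllables.
σ1/σ2 boundary: cluster /nrk/ — the longest permitted-onset suffix is /k/; onset = /k/, preceding coda = /nr/.
σ2/σ3 boundary: /btl/; trying suffixes from longest down, /tl/ is the first permitted one, so coda /b/ | onset /tl/.
σ3/σ4 boundary: /rdd/; trying suffixes from longest down, /d/ is the first permitted one, so coda /rd/ | onset /d/.
So the parse is venr.kyb.tlyrd.dov.
Classifying each syllable: /venr/ (closed), /kyb/ (closed), /tlyrd/ (closed), /dov/ (closed).
Closed syllables: 4.

4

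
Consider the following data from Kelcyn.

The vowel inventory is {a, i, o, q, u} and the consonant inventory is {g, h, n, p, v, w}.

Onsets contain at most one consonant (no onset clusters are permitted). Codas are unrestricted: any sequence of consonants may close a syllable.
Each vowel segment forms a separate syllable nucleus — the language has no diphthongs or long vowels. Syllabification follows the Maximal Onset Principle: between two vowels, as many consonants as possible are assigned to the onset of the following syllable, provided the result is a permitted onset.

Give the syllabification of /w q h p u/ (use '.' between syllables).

Nuclei (vowels): q, u → 2 syllables.
/q…u/ gap (V1→V2): cluster /hp/ — the longest permitted-onset suffix is /p/; onset = /p/, preceding coda = /h/.

wqh.pu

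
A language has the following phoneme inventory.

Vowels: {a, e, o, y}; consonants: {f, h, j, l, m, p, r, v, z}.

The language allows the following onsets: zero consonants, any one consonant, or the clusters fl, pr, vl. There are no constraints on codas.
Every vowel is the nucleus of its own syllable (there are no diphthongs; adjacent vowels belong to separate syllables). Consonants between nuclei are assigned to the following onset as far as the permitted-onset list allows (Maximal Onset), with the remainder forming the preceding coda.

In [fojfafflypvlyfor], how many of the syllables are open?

1

Nuclei (vowels): o, a, y, y, o → 5 syllables.
Between /o/ (V1) and /a/ (V2): /jf/ — longest licit onset from the right is /f/, leaving /j/ as coda.
Between /a/ (V2) and /y/ (V3): cluster /ffl/ — the longest permitted-onset suffix is /fl/; onset = /fl/, preceding coda = /f/.
Between /y/ (V3) and /y/ (V4): /pvl/ — longest licit onset from the right is /vl/, leaving /p/ as coda.
Between /y/ (V4) and /o/ (V5): /f/ is a single consonant, so it becomes the next onset.
Putting it together: foj.faf.flyp.vly.for.
Classifying each syllable: /foj/ (closed), /faf/ (closed), /flyp/ (closed), /vly/ (open), /for/ (closed).
Open syllables: 1.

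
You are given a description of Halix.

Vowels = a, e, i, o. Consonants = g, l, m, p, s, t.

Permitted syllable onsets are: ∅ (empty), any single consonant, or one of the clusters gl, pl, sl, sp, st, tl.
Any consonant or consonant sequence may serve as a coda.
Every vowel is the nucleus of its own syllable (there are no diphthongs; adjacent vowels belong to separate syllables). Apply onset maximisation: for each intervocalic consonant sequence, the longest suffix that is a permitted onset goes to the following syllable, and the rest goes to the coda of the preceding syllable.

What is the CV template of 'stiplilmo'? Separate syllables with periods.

CCV.CCVC.CV

The vowels are i, i, o — 3 nuclei, so 3 syllables.
Between /i/ (V1) and /i/ (V2): /pl/ is a licit onset in full, so it all attaches to the next syllable.
Between /i/ (V2) and /o/ (V3): /lm/ splits as /l/ + /m/ (/m/ is the longest suffix that is a licit onset).
Syllabification: sti.plil.mo.
Mapping each syllable to C/V: /sti/ → CCV, /plil/ → CCVC, /mo/ → CV.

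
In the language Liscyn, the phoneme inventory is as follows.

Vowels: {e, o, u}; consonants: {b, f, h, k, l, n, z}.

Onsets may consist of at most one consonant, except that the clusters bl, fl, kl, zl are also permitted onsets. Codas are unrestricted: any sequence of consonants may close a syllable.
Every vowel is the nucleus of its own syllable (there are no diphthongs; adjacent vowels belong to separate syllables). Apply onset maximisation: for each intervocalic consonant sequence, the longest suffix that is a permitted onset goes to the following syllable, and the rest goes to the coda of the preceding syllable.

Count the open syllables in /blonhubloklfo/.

2

The vowels are o, u, o, o — 4 nuclei, so 4 syllables.
/o…u/ gap (V1→V2): cluster /nh/ — the longest permitted-onset suffix is /h/; onset = /h/, preceding coda = /n/.
/u…o/ gap (V2→V3): /bl/ — entire cluster is a permitted onset → onset /bl/, coda ∅.
/o…o/ gap (V3→V4): /klf/ — longest licit onset from the right is /f/, leaving /kl/ as coda.
Syllabification: blon.hu.blokl.fo.
Classifying each syllable: /blon/ (closed), /hu/ (open), /blokl/ (closed), /fo/ (open).
Open syllables: 2.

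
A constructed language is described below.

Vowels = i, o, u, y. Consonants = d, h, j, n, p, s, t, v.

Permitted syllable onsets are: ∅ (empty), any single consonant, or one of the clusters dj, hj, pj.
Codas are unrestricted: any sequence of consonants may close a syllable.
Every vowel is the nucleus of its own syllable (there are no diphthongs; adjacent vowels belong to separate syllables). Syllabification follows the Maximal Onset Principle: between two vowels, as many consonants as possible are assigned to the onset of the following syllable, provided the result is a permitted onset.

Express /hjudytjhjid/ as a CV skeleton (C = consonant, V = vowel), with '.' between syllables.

CCV.CVCC.CCVC

Vowels present: u, y, i; each is a nucleus, giving 3 syllables.
σ1/σ2 boundary: /d/ → onset of the next syllable (single consonants are always licit onsets).
σ2/σ3 boundary: cluster /tjhj/ — the longest permitted-onset suffix is /hj/; onset = /hj/, preceding coda = /tj/.
Putting it together: hju.dytj.hjid.
Mapping each syllable to C/V: /hju/ → CCV, /dytj/ → CVCC, /hjid/ → CCVC.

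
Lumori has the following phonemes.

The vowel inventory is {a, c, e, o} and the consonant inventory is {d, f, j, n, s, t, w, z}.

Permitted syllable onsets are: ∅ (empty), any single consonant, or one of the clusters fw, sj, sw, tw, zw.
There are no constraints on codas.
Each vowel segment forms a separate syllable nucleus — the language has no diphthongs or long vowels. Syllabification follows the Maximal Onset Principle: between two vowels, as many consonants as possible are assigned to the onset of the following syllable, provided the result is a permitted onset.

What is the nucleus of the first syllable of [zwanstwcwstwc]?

a

The vowels are a, c, c — 3 nuclei, so 3 syllables.
The first nucleus (vowel 1 from the left) is /a/.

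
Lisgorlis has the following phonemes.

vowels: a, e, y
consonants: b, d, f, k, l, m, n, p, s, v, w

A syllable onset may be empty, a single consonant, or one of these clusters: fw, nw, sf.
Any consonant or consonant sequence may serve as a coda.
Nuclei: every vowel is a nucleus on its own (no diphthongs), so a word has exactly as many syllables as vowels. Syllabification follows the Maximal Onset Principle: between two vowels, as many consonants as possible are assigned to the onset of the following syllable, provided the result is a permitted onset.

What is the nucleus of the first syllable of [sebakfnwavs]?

e

The vowels are e, a, a — 3 nuclei, so 3 syllables.
The first nucleus (vowel 1 from the left) is /e/.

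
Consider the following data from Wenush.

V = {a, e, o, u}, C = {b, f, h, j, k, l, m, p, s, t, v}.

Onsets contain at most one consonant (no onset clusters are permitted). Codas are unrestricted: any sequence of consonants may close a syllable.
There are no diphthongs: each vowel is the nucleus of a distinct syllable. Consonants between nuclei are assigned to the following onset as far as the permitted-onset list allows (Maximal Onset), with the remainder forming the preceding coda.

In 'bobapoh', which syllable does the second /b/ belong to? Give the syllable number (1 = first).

2

Nuclei (vowels): o, a, o → 3 syllables.
/o…a/ gap (V1→V2): /b/ is a single consonant, so it becomes the next onset.
/a…o/ gap (V2→V3): /p/ → onset of the next syllable (single consonants are always licit onsets).
Syllabification: bo.ba.poh.
The second /b/ is in the onset of syllable 2 (/ba/).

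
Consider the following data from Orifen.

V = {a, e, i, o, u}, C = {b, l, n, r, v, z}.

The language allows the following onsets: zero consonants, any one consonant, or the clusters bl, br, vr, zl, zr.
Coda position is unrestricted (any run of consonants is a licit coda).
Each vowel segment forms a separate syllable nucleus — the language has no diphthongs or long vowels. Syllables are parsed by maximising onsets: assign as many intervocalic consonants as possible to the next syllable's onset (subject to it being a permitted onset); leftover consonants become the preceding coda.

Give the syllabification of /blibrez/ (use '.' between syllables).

bli.brez

Nuclei (vowels): i, e → 2 syllables.
V1 /i/ – V2 /e/: /br/ — entire cluster is a permitted onset → onset /br/, coda ∅.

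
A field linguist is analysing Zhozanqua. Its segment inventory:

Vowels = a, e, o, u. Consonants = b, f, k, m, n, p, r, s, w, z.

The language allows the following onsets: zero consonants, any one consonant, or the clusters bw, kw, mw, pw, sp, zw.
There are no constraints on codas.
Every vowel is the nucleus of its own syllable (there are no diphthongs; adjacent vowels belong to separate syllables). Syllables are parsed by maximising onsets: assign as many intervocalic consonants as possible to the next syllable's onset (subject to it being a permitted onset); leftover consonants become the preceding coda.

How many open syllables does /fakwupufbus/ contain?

Vowels present: a, u, u, u; each is a nucleus, giving 4 syllables.
V1 /a/ – V2 /u/: cluster /kw/ — /kw/ is itself a permitted onset, so the whole cluster goes right; preceding coda = ∅.
V2 /u/ – V3 /u/: just /p/ — single C goes to the following onset.
V3 /u/ – V4 /u/: /fb/ — longest licit onset from the right is /b/, leaving /f/ as coda.
Syllabification: fa.kwu.puf.bus.
Classifying each syllable: /fa/ (open), /kwu/ (open), /puf/ (closed), /bus/ (closed).
Open syllables: 2.

2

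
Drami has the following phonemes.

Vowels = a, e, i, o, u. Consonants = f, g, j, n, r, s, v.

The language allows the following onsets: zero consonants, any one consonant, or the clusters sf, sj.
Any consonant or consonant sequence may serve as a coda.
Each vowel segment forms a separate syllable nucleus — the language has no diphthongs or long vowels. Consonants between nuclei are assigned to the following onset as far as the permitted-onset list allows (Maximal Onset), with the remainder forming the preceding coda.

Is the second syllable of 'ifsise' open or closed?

open

The vowels are i, i, e — 3 nuclei, so 3 syllables.
V1 /i/ – V2 /i/: /fs/ — longest licit onset from the right is /s/, leaving /f/ as coda.
V2 /i/ – V3 /e/: /s/ → onset of the next syllable (single consonants are always licit onsets).
So the parse is if.si.se.
Syllable 2 is /si/; it ends in its nucleus with no coda, so it is open.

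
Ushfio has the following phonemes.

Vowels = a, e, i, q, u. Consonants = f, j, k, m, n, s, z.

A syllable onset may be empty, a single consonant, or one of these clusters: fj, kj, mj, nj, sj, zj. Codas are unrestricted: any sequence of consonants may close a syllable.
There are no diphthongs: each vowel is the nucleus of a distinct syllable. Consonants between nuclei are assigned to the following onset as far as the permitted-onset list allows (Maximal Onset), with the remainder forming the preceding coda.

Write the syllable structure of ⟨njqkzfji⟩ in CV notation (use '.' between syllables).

Vowels present: q, i; each is a nucleus, giving 2 syllables.
σ1/σ2 boundary: /kzfj/ — longest licit onset from the right is /fj/, leaving /kz/ as coda.
Syllabification: njqkz.fji.
Mapping each syllable to C/V: /njqkz/ → CCVCC, /fji/ → CCV.

CCVCC.CCV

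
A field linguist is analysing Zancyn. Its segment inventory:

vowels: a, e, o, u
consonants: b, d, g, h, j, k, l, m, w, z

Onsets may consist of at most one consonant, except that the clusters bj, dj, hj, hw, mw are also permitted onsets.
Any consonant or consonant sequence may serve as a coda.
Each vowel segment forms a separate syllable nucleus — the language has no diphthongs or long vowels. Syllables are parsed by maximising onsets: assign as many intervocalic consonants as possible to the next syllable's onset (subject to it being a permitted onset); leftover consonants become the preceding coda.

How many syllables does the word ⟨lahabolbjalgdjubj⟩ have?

5

The vowels are a, a, o, a, u — 5 nuclei, so 5 syllables.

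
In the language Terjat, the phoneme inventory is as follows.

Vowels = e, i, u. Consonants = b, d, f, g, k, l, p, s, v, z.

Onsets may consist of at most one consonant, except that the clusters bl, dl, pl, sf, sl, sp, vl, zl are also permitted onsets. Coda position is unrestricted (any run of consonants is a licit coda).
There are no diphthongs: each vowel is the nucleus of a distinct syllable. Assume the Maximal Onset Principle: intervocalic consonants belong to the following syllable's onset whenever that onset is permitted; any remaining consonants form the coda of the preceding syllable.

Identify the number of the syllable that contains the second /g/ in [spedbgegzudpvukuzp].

Vowels present: e, e, u, u, u; each is a nucleus, giving 5 syllables.
σ1/σ2 boundary: /dbg/; trying suffixes from longest down, /g/ is the first permitted one, so coda /db/ | onset /g/.
σ2/σ3 boundary: cluster /gz/ — the longest permitted-onset suffix is /z/; onset = /z/, preceding coda = /g/.
σ3/σ4 boundary: cluster /dpv/ — the longest permitted-onset suffix is /v/; onset = /v/, preceding coda = /dp/.
σ4/σ5 boundary: just /k/ — single C goes to the following onset.
Putting it together: spedb.geg.zudp.vu.kuzp.
The second /g/ is in the coda of syllable 2 (/geg/).

2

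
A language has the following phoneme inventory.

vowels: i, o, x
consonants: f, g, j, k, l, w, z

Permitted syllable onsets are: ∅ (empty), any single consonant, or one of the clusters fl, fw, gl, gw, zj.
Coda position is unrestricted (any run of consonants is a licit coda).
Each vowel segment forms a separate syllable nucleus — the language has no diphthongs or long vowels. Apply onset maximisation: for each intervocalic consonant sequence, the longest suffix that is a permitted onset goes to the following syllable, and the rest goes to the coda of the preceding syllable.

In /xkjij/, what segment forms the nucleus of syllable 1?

x

The vowels are x, i — 2 nuclei, so 2 syllables.
The first nucleus (vowel 1 from the left) is /x/.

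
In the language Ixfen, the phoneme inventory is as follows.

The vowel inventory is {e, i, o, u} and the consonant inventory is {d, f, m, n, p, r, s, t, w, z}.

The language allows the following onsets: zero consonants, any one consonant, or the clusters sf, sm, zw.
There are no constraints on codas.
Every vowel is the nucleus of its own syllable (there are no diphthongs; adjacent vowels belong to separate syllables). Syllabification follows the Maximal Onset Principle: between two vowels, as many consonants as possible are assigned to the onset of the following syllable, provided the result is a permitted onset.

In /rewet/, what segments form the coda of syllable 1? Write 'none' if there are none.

none

The vowels are e, e — 2 nuclei, so 2 syllables.
Between /e/ (V1) and /e/ (V2): /w/ → onset of the next syllable (single consonants are always licit onsets).
Result: re.wet.
Syllable 1 is /re/: onset /r/, nucleus /e/, coda ∅.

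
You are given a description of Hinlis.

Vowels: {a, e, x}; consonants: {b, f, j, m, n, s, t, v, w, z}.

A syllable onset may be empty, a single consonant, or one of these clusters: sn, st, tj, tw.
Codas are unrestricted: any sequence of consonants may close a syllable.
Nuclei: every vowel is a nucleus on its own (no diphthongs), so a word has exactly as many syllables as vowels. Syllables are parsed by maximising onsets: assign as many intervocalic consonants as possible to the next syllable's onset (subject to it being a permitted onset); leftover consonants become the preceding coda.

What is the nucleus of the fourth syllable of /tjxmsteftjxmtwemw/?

Nuclei (vowels): x, e, x, e → 4 syllables.
The fourth nucleus (vowel 4 from the left) is /e/.

e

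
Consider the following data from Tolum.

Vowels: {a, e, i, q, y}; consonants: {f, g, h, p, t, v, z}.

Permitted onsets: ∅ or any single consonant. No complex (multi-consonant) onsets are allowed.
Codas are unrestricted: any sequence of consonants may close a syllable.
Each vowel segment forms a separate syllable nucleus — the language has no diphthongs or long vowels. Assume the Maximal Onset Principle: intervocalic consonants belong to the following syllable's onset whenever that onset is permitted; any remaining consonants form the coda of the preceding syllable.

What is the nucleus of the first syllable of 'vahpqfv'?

a

The vowels are a, q — 2 nuclei, so 2 syllables.
The first nucleus (vowel 1 from the left) is /a/.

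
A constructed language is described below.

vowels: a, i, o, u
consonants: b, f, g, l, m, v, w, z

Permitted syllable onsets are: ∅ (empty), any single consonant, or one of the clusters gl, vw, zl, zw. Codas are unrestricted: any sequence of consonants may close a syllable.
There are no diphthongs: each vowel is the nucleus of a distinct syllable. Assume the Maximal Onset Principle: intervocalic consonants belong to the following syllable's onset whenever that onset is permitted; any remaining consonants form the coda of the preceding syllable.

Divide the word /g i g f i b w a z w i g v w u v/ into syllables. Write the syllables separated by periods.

gig.fib.wa.zwig.vwuv

Nuclei (vowels): i, i, a, i, u → 5 syllables.
V1 /i/ – V2 /i/: /gf/ splits as /g/ + /f/ (/f/ is the longest suffix that is a licit onset).
V2 /i/ – V3 /a/: /bw/ — longest licit onset from the right is /w/, leaving /b/ as coda.
V3 /a/ – V4 /i/: cluster /zw/ — /zw/ is itself a permitted onset, so the whole cluster goes right; preceding coda = ∅.
V4 /i/ – V5 /u/: cluster /gvw/ — the longest permitted-onset suffix is /vw/; onset = /vw/, preceding coda = /g/.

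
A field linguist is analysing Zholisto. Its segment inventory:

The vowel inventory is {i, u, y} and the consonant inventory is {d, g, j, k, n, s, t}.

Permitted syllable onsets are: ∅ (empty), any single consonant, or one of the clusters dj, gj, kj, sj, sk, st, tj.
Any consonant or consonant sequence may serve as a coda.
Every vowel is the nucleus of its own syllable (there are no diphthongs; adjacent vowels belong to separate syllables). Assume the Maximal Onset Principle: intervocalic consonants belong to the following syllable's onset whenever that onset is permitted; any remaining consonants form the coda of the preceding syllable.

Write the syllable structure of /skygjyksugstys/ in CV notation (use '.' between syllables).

CCV.CCVC.CVC.CCVC

Vowels present: y, y, u, y; each is a nucleus, giving 4 syllables.
V1 /y/ – V2 /y/: cluster /gj/ — /gj/ is itself a permitted onset, so the whole cluster goes right; preceding coda = ∅.
V2 /y/ – V3 /u/: cluster /ks/ — the longest permitted-onset suffix is /s/; onset = /s/, preceding coda = /k/.
V3 /u/ – V4 /y/: /gst/ — longest licit onset from the right is /st/, leaving /g/ as coda.
Syllabification: sky.gjyk.sug.stys.
Mapping each syllable to C/V: /sky/ → CCV, /gjyk/ → CCVC, /sug/ → CVC, /stys/ → CCVC.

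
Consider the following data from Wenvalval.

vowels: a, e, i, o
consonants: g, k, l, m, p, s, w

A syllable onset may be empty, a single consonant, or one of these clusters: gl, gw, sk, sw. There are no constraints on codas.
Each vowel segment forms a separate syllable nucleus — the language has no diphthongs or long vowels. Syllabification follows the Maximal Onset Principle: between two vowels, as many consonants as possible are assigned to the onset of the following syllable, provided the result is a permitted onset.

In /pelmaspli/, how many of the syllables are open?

Nuclei (vowels): e, a, i → 3 syllables.
Between /e/ (V1) and /a/ (V2): /lm/ — longest licit onset from the right is /m/, leaving /l/ as coda.
Between /a/ (V2) and /i/ (V3): /spl/ — longest licit onset from the right is /l/, leaving /sp/ as coda.
Syllabification: pel.masp.li.
Classifying each syllable: /pel/ (closed), /masp/ (closed), /li/ (open).
Open syllables: 1.

1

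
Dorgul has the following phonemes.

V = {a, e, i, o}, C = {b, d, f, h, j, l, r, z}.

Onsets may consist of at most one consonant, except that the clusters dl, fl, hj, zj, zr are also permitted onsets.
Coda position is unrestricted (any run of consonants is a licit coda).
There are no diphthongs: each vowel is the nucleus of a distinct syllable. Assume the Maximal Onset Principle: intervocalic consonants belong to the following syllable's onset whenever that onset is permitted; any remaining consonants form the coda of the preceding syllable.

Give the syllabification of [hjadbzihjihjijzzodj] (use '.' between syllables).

hjadb.zi.hji.hjijz.zodj

Nuclei (vowels): a, i, i, i, o → 5 syllables.
V1 /a/ – V2 /i/: cluster /dbz/ — the longest permitted-onset suffix is /z/; onset = /z/, preceding coda = /db/.
V2 /i/ – V3 /i/: /hj/ is a licit onset in full, so it all attaches to the next syllable.
V3 /i/ – V4 /i/: /hj/ — entire cluster is a permitted onset → onset /hj/, coda ∅.
V4 /i/ – V5 /o/: /jzz/; trying suffixes from longest down, /z/ is the first permitted one, so coda /jz/ | onset /z/.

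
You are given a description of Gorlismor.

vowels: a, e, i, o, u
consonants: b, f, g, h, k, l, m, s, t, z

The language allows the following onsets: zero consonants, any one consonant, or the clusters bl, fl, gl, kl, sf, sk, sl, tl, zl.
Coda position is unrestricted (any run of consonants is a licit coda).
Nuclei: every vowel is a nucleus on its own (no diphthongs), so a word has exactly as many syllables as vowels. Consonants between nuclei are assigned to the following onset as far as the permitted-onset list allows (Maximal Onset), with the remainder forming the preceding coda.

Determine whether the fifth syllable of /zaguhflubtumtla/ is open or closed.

open

The vowels are a, u, u, u, a — 5 nuclei, so 5 syllables.
V1 /a/ – V2 /u/: just /g/ — single C goes to the following onset.
V2 /u/ – V3 /u/: /hfl/; trying suffixes from longest down, /fl/ is the first permitted one, so coda /h/ | onset /fl/.
V3 /u/ – V4 /u/: /bt/; trying suffixes from longest down, /t/ is the first permitted one, so coda /b/ | onset /t/.
V4 /u/ – V5 /a/: /mtl/ splits as /m/ + /tl/ (/tl/ is the longest suffix that is a licit onset).
Result: za.guh.flub.tum.tla.
Syllable 5 is /tla/; it ends in its nucleus with no coda, so it is open.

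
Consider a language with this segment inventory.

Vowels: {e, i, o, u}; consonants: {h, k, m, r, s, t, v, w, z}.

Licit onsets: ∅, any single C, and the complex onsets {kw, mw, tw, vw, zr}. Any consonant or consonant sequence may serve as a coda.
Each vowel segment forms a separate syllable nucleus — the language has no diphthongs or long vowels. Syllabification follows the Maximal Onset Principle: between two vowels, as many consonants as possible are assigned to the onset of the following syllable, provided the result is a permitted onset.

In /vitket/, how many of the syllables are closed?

Vowels present: i, e; each is a nucleus, giving 2 syllables.
V1 /i/ – V2 /e/: /tk/ splits as /t/ + /k/ (/k/ is the longest suffix that is a licit onset).
Result: vit.ket.
Classifying each syllable: /vit/ (closed), /ket/ (closed).
Closed syllables: 2.

2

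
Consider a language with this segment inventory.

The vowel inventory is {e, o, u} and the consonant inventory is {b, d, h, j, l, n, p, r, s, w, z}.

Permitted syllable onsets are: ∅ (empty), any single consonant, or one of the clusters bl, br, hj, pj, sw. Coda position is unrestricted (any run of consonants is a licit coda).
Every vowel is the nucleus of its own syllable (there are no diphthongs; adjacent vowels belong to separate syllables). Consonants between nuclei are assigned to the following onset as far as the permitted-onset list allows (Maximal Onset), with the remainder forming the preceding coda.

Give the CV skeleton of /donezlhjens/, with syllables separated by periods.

The vowels are o, e, e — 3 nuclei, so 3 syllables.
Between /o/ (V1) and /e/ (V2): just /n/ — single C goes to the following onset.
Between /e/ (V2) and /e/ (V3): /zlhj/ splits as /zl/ + /hj/ (/hj/ is the longest suffix that is a licit onset).
Syllabification: do.nezl.hjens.
Mapping each syllable to C/V: /do/ → CV, /nezl/ → CVCC, /hjens/ → CCVCC.

CV.CVCC.CCVCC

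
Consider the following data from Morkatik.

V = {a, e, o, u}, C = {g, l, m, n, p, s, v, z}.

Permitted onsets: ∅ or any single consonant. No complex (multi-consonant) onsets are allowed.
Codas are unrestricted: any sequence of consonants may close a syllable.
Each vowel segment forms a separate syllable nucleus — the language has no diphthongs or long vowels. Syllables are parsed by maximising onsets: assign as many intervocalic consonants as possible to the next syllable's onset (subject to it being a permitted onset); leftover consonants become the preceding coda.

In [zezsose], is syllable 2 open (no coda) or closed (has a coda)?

Nuclei (vowels): e, o, e → 3 syllables.
Between /e/ (V1) and /o/ (V2): cluster /zs/ — the longest permitted-onset suffix is /s/; onset = /s/, preceding coda = /z/.
Between /o/ (V2) and /e/ (V3): /s/ → onset of the next syllable (single consonants are always licit onsets).
Putting it together: zez.so.se.
Syllable 2 is /so/; it ends in its nucleus with no coda, so it is open.

open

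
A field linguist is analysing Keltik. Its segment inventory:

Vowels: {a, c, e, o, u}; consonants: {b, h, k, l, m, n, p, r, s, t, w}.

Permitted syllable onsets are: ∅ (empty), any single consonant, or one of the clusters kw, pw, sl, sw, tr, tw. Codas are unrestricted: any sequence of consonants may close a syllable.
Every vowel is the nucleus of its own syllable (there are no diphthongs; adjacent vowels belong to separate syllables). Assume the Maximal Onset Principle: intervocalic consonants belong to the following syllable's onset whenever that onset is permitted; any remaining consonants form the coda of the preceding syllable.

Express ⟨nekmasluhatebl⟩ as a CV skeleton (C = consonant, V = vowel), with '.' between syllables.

CVC.CV.CCV.CV.CVCC

The vowels are e, a, u, a, e — 5 nuclei, so 5 syllables.
/e…a/ gap (V1→V2): /km/ splits as /k/ + /m/ (/m/ is the longest suffix that is a licit onset).
/a…u/ gap (V2→V3): /sl/ is a licit onset in full, so it all attaches to the next syllable.
/u…a/ gap (V3→V4): /h/ is a single consonant, so it becomes the next onset.
/a…e/ gap (V4→V5): just /t/ — single C goes to the following onset.
Syllabification: nek.ma.slu.ha.tebl.
Mapping each syllable to C/V: /nek/ → CVC, /ma/ → CV, /slu/ → CCV, /ha/ → CV, /tebl/ → CVCC.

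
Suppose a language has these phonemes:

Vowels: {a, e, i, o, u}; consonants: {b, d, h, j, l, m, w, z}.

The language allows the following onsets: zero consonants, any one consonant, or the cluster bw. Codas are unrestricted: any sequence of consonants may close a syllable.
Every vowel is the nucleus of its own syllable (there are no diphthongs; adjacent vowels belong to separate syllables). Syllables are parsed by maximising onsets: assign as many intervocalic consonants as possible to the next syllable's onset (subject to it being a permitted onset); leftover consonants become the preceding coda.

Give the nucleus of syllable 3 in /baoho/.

Vowels present: a, o, o; each is a nucleus, giving 3 syllables.
The third nucleus (vowel 3 from the left) is /o/.

o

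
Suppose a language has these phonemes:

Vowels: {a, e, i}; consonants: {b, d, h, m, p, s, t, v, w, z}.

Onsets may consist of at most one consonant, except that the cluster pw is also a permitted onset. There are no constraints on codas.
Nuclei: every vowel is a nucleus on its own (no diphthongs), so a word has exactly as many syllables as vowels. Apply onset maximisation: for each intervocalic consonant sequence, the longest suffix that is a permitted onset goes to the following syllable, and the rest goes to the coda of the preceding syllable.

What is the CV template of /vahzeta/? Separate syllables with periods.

The vowels are a, e, a — 3 nuclei, so 3 syllables.
/a…e/ gap (V1→V2): /hz/ splits as /h/ + /z/ (/z/ is the longest suffix that is a licit onset).
/e…a/ gap (V2→V3): /t/ → onset of the next syllable (single consonants are always licit onsets).
Putting it together: vah.ze.ta.
Mapping each syllable to C/V: /vah/ → CVC, /ze/ → CV, /ta/ → CV.

CVC.CV.CV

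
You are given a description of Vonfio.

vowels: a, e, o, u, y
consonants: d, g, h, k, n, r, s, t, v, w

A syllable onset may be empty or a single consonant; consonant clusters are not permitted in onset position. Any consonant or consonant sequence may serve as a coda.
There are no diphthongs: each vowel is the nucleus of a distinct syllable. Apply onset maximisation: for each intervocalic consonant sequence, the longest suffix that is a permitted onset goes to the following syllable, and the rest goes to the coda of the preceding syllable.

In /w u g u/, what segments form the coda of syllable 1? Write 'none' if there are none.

The vowels are u, u — 2 nuclei, so 2 syllables.
V1 /u/ – V2 /u/: just /g/ — single C goes to the following onset.
So the parse is wu.gu.
Syllable 1 is /wu/: onset /w/, nucleus /u/, coda ∅.

none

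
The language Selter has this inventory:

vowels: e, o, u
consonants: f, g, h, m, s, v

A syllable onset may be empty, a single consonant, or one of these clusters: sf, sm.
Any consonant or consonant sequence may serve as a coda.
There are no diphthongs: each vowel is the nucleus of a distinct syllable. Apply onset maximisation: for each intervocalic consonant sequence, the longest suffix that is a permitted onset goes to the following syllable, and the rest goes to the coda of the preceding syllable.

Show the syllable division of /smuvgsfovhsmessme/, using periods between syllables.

smuvg.sfovh.smes.sme

The vowels are u, o, e, e — 4 nuclei, so 4 syllables.
Between /u/ (V1) and /o/ (V2): cluster /vgsf/ — the longest permitted-onset suffix is /sf/; onset = /sf/, preceding coda = /vg/.
Between /o/ (V2) and /e/ (V3): /vhsm/ — longest licit onset from the right is /sm/, leaving /vh/ as coda.
Between /e/ (V3) and /e/ (V4): /ssm/; trying suffixes from longest down, /sm/ is the first permitted one, so coda /s/ | onset /sm/.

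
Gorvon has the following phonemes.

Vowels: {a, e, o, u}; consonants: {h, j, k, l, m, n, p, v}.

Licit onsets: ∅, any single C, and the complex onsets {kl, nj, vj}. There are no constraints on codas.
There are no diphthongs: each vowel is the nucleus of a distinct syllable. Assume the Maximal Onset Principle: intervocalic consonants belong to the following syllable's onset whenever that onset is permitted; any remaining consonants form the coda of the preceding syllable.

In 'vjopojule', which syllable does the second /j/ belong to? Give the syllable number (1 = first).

Vowels present: o, o, u, e; each is a nucleus, giving 4 syllables.
σ1/σ2 boundary: /p/ → onset of the next syllable (single consonants are always licit onsets).
σ2/σ3 boundary: just /j/ — single C goes to the following onset.
σ3/σ4 boundary: /l/ → onset of the next syllable (single consonants are always licit onsets).
Result: vjo.po.ju.le.
The second /j/ is in the onset of syllable 3 (/ju/).

3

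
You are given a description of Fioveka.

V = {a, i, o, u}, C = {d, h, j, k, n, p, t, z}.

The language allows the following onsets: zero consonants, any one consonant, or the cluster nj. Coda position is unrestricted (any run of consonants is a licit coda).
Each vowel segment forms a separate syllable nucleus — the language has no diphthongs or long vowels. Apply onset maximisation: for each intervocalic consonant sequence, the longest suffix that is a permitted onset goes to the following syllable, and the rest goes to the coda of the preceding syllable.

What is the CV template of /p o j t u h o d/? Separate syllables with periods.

Nuclei (vowels): o, u, o → 3 syllables.
V1 /o/ – V2 /u/: cluster /jt/ — the longest permitted-onset suffix is /t/; onset = /t/, preceding coda = /j/.
V2 /u/ – V3 /o/: /h/ is a single consonant, so it becomes the next onset.
Result: poj.tu.hod.
Mapping each syllable to C/V: /poj/ → CVC, /tu/ → CV, /hod/ → CVC.

CVC.CV.CVC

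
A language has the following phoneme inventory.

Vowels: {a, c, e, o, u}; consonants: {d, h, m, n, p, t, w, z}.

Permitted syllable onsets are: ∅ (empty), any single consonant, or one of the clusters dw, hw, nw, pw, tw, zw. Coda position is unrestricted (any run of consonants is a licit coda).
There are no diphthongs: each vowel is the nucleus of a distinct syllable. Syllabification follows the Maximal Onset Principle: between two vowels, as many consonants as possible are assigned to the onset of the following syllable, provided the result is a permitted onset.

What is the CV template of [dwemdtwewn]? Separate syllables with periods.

CCVCC.CCVCC

Nuclei (vowels): e, e → 2 syllables.
V1 /e/ – V2 /e/: /mdtw/ — longest licit onset from the right is /tw/, leaving /md/ as coda.
Syllabification: dwemd.twewn.
Mapping each syllable to C/V: /dwemd/ → CCVCC, /twewn/ → CCVCC.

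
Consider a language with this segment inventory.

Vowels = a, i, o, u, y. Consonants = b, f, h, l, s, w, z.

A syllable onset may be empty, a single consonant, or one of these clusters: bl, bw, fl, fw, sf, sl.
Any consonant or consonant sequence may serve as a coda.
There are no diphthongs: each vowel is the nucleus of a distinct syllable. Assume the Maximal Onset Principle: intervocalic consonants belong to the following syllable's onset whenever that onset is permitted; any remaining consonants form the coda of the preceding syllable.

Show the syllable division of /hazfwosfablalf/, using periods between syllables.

Nuclei (vowels): a, o, a, a → 4 syllables.
/a…o/ gap (V1→V2): /zfw/; trying suffixes from longest down, /fw/ is the first permitted one, so coda /z/ | onset /fw/.
/o…a/ gap (V2→V3): cluster /sf/ — /sf/ is itself a permitted onset, so the whole cluster goes right; preceding coda = ∅.
/a…a/ gap (V3→V4): /bl/ is a licit onset in full, so it all attaches to the next syllable.

haz.fwo.sfa.blalf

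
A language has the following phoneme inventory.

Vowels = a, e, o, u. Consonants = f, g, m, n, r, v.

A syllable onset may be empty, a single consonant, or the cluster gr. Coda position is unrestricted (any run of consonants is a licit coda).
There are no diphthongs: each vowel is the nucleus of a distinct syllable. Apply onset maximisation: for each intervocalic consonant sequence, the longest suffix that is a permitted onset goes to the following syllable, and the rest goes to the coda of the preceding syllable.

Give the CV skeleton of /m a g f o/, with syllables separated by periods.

The vowels are a, o — 2 nuclei, so 2 syllables.
/a…o/ gap (V1→V2): /gf/; trying suffixes from longest down, /f/ is the first permitted one, so coda /g/ | onset /f/.
Putting it together: mag.fo.
Mapping each syllable to C/V: /mag/ → CVC, /fo/ → CV.

CVC.CV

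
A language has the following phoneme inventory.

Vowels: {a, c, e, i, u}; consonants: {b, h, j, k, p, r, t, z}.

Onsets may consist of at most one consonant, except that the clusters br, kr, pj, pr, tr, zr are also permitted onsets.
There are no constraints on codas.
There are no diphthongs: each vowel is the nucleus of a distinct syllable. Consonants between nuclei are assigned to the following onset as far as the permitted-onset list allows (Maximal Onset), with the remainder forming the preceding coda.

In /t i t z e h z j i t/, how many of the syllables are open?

0

The vowels are i, e, i — 3 nuclei, so 3 syllables.
V1 /i/ – V2 /e/: /tz/; trying suffixes from longest down, /z/ is the first permitted one, so coda /t/ | onset /z/.
V2 /e/ – V3 /i/: /hzj/ — longest licit onset from the right is /j/, leaving /hz/ as coda.
Result: tit.zehz.jit.
Classifying each syllable: /tit/ (closed), /zehz/ (closed), /jit/ (closed).
Open syllables: 0.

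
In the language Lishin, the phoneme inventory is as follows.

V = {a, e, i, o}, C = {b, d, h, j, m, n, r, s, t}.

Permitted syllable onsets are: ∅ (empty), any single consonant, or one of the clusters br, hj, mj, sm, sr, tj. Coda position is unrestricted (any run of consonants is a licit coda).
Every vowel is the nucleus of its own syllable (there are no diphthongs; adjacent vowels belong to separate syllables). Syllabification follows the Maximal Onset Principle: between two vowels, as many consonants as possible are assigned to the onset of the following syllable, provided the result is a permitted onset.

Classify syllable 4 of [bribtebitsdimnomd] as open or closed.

closed

Vowels present: i, e, i, i, o; each is a nucleus, giving 5 syllables.
Between /i/ (V1) and /e/ (V2): cluster /bt/ — the longest permitted-onset suffix is /t/; onset = /t/, preceding coda = /b/.
Between /e/ (V2) and /i/ (V3): /b/ is a single consonant, so it becomes the next onset.
Between /i/ (V3) and /i/ (V4): /tsd/; trying suffixes from longest down, /d/ is the first permitted one, so coda /ts/ | onset /d/.
Between /i/ (V4) and /o/ (V5): cluster /mn/ — the longest permitted-onset suffix is /n/; onset = /n/, preceding coda = /m/.
Putting it together: brib.te.bits.dim.nomd.
Syllable 4 is /dim/ with coda /m/, so it is closed.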